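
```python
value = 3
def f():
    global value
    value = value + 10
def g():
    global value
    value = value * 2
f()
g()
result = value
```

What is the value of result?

Step 1: value = 3.
Step 2: f() adds 10: value = 3 + 10 = 13.
Step 3: g() doubles: value = 13 * 2 = 26.
Step 4: result = 26

The answer is 26.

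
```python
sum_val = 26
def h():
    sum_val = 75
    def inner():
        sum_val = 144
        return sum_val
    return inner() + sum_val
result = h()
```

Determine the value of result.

Step 1: h() has local sum_val = 75. inner() has local sum_val = 144.
Step 2: inner() returns its local sum_val = 144.
Step 3: h() returns 144 + its own sum_val (75) = 219

The answer is 219.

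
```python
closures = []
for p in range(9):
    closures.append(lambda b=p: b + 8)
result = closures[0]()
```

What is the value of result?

Step 1: Default argument b=p captures p's value at definition time.
Step 2: closures[0] was defined when p = 0, so b defaults to 0.
Step 3: result = 0 + 8 = 8 (default arg fixes the late binding issue)

The answer is 8.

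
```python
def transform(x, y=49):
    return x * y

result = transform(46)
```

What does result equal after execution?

Step 1: transform(46) uses default y = 49.
Step 2: Returns 46 * 49 = 2254.
Step 3: result = 2254

The answer is 2254.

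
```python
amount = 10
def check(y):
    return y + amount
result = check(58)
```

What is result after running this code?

Step 1: amount = 10 is defined globally.
Step 2: check(58) uses parameter y = 58 and looks up amount from global scope = 10.
Step 3: result = 58 + 10 = 68

The answer is 68.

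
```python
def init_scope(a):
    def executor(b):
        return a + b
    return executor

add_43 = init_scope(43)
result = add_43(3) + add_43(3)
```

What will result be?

Step 1: add_43 captures a = 43.
Step 2: add_43(3) = 43 + 3 = 46, called twice.
Step 3: result = 46 + 46 = 92

The answer is 92.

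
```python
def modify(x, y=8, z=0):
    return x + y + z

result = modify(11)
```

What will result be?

Step 1: modify(11) uses defaults y = 8, z = 0.
Step 2: Returns 11 + 8 + 0 = 19.
Step 3: result = 19

The answer is 19.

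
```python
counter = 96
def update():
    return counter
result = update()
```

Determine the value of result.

Step 1: counter = 96 is defined in the global scope.
Step 2: update() looks up counter. No local counter exists, so Python checks the global scope via LEGB rule and finds counter = 96.
Step 3: result = 96

The answer is 96.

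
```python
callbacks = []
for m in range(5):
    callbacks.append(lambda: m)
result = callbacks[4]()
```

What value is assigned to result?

Step 1: The loop creates 5 lambdas, all referencing the same variable m.
Step 2: After the loop, m = 4 (final value).
Step 3: callbacks[4]() looks up m at call time and finds 4. This is the late binding gotcha. result = 4

The answer is 4.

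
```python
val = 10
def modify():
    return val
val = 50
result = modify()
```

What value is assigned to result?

Step 1: val is first set to 10, then reassigned to 50.
Step 2: modify() is called after the reassignment, so it looks up the current global val = 50.
Step 3: result = 50

The answer is 50.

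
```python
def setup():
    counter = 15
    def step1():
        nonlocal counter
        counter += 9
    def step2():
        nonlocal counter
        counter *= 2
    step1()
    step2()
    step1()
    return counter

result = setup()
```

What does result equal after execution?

Step 1: counter = 15.
Step 2: step1(): counter = 15 + 9 = 24.
Step 3: step2(): counter = 24 * 2 = 48.
Step 4: step1(): counter = 48 + 9 = 57. result = 57

The answer is 57.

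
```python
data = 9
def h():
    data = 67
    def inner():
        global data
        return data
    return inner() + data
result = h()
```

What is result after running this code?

Step 1: Global data = 9. h() shadows with local data = 67.
Step 2: inner() uses global keyword, so inner() returns global data = 9.
Step 3: h() returns 9 + 67 = 76

The answer is 76.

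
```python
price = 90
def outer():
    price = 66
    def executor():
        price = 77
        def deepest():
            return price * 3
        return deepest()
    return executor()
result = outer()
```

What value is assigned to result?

Step 1: deepest() looks up price through LEGB: not local, finds price = 77 in enclosing executor().
Step 2: Returns 77 * 3 = 231.
Step 3: result = 231

The answer is 231.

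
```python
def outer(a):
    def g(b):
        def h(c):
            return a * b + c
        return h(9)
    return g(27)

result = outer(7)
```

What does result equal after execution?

Step 1: a = 7, b = 27, c = 9.
Step 2: h() computes a * b + c = 7 * 27 + 9 = 198.
Step 3: result = 198

The answer is 198.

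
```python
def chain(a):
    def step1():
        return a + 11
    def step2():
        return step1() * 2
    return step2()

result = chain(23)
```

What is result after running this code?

Step 1: chain(23) captures a = 23.
Step 2: step2() calls step1() which returns 23 + 11 = 34.
Step 3: step2() returns 34 * 2 = 68

The answer is 68.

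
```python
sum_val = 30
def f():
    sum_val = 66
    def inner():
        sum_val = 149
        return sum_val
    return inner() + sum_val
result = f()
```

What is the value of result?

Step 1: f() has local sum_val = 66. inner() has local sum_val = 149.
Step 2: inner() returns its local sum_val = 149.
Step 3: f() returns 149 + its own sum_val (66) = 215

The answer is 215.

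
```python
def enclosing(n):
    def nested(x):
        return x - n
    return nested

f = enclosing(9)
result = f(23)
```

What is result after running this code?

Step 1: enclosing(9) creates a closure capturing n = 9.
Step 2: f(23) computes 23 - 9 = 14.
Step 3: result = 14

The answer is 14.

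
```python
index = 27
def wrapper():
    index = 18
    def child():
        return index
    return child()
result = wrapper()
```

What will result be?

Step 1: index = 27 globally, but wrapper() defines index = 18 locally.
Step 2: child() looks up index. Not in local scope, so checks enclosing scope (wrapper) and finds index = 18.
Step 3: result = 18

The answer is 18.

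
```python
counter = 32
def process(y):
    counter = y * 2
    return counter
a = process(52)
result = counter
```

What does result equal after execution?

Step 1: Global counter = 32.
Step 2: process(52) creates local counter = 52 * 2 = 104.
Step 3: Global counter unchanged because no global keyword. result = 32

The answer is 32.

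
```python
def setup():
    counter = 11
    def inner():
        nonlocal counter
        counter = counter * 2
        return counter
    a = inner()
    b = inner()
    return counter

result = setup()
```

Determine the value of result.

Step 1: counter starts at 11.
Step 2: First inner(): counter = 11 * 2 = 22.
Step 3: Second inner(): counter = 22 * 2 = 44.
Step 4: result = 44

The answer is 44.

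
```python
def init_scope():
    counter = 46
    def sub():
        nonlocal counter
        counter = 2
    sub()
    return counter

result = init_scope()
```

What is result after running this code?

Step 1: init_scope() sets counter = 46.
Step 2: sub() uses nonlocal to reassign counter = 2.
Step 3: result = 2

The answer is 2.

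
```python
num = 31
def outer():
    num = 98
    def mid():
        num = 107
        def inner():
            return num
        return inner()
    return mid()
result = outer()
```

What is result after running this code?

Step 1: Three levels of shadowing: global 31, outer 98, mid 107.
Step 2: inner() finds num = 107 in enclosing mid() scope.
Step 3: result = 107

The answer is 107.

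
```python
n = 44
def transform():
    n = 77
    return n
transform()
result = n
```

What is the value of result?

Step 1: n = 44 globally.
Step 2: transform() creates a LOCAL n = 77 (no global keyword!).
Step 3: The global n is unchanged. result = 44

The answer is 44.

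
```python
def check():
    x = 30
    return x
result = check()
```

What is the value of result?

Step 1: check() defines x = 30 in its local scope.
Step 2: return x finds the local variable x = 30.
Step 3: result = 30

The answer is 30.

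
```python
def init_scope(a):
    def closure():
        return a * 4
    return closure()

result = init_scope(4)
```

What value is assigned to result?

Step 1: init_scope(4) binds parameter a = 4.
Step 2: closure() accesses a = 4 from enclosing scope.
Step 3: result = 4 * 4 = 16

The answer is 16.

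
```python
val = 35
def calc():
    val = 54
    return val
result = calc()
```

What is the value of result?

Step 1: Global val = 35.
Step 2: calc() creates local val = 54, shadowing the global.
Step 3: Returns local val = 54. result = 54

The answer is 54.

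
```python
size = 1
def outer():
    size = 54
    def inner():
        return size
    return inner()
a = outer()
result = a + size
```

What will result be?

Step 1: outer() has local size = 54. inner() reads from enclosing.
Step 2: outer() returns 54. Global size = 1 unchanged.
Step 3: result = 54 + 1 = 55

The answer is 55.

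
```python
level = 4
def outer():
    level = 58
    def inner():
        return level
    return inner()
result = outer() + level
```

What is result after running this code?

Step 1: Global level = 4. outer() shadows with level = 58.
Step 2: inner() returns enclosing level = 58. outer() = 58.
Step 3: result = 58 + global level (4) = 62

The answer is 62.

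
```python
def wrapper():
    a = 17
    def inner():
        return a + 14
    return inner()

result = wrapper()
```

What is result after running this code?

Step 1: wrapper() defines a = 17.
Step 2: inner() reads a = 17 from enclosing scope, returns 17 + 14 = 31.
Step 3: result = 31

The answer is 31.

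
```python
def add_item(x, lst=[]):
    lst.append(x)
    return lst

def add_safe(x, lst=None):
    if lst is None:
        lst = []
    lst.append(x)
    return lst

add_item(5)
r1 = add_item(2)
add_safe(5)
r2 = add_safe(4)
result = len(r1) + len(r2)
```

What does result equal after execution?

Step 1: add_item shares mutable default: after 2 calls, lst = [5, 2], len = 2.
Step 2: add_safe creates fresh list each time: r2 = [4], len = 1.
Step 3: result = 2 + 1 = 3

The answer is 3.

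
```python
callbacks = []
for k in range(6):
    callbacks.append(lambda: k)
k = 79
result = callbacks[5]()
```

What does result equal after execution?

Step 1: Lambdas capture the variable k by reference, not by value.
Step 2: After the loop, k is reassigned to 79.
Step 3: callbacks[5]() looks up the current k = 79. result = 79

The answer is 79.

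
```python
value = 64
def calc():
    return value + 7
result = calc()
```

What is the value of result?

Step 1: value = 64 is defined globally.
Step 2: calc() looks up value from global scope = 64, then computes 64 + 7 = 71.
Step 3: result = 71

The answer is 71.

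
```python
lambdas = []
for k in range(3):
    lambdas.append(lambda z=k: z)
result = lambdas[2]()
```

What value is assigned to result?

Step 1: Default argument z=k captures k's value at each iteration.
Step 2: lambdas[2] captured z = 2 when k was 2.
Step 3: result = 2

The answer is 2.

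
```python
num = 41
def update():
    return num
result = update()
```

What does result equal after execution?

Step 1: num = 41 is defined in the global scope.
Step 2: update() looks up num. No local num exists, so Python checks the global scope via LEGB rule and finds num = 41.
Step 3: result = 41

The answer is 41.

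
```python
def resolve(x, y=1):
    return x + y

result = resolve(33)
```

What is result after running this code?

Step 1: resolve(33) uses default y = 1.
Step 2: Returns 33 + 1 = 34.
Step 3: result = 34

The answer is 34.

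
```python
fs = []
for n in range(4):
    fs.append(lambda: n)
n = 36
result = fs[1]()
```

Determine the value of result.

Step 1: Lambdas capture the variable n by reference, not by value.
Step 2: After the loop, n is reassigned to 36.
Step 3: fs[1]() looks up the current n = 36. result = 36

The answer is 36.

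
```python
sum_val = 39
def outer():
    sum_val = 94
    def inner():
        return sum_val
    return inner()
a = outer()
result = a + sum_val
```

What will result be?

Step 1: outer() has local sum_val = 94. inner() reads from enclosing.
Step 2: outer() returns 94. Global sum_val = 39 unchanged.
Step 3: result = 94 + 39 = 133

The answer is 133.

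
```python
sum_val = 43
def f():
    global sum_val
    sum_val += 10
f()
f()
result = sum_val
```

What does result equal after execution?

Step 1: sum_val = 43.
Step 2: First f(): sum_val = 43 + 10 = 53.
Step 3: Second f(): sum_val = 53 + 10 = 63. result = 63

The answer is 63.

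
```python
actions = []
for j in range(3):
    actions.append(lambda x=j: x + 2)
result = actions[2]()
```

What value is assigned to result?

Step 1: Default argument x=j captures j's value at definition time.
Step 2: actions[2] was defined when j = 2, so x defaults to 2.
Step 3: result = 2 + 2 = 4 (default arg fixes the late binding issue)

The answer is 4.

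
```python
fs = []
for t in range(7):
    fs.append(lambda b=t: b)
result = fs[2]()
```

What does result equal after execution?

Step 1: Default argument b=t captures t's value at each iteration.
Step 2: fs[2] captured b = 2 when t was 2.
Step 3: result = 2

The answer is 2.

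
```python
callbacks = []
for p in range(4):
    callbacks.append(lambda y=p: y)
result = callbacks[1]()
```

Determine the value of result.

Step 1: Default argument y=p captures p's value at each iteration.
Step 2: callbacks[1] captured y = 1 when p was 1.
Step 3: result = 1

The answer is 1.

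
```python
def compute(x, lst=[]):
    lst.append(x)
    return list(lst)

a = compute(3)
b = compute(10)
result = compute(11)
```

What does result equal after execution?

Step 1: Default list is shared. list() creates copies for return values.
Step 2: Internal list grows: [3] -> [3, 10] -> [3, 10, 11].
Step 3: result = [3, 10, 11]

The answer is [3, 10, 11].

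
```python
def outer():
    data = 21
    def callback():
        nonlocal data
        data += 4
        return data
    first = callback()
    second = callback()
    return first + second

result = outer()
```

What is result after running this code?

Step 1: data starts at 21.
Step 2: First call: data = 21 + 4 = 25, returns 25.
Step 3: Second call: data = 25 + 4 = 29, returns 29.
Step 4: result = 25 + 29 = 54

The answer is 54.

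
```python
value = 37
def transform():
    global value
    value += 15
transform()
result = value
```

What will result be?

Step 1: value = 37 globally.
Step 2: transform() modifies global value: value += 15 = 52.
Step 3: result = 52

The answer is 52.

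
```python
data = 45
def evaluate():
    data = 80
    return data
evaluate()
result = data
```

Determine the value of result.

Step 1: data = 45 globally.
Step 2: evaluate() creates a LOCAL data = 80 (no global keyword!).
Step 3: The global data is unchanged. result = 45

The answer is 45.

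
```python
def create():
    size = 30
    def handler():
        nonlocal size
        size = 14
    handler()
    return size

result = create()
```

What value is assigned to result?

Step 1: create() sets size = 30.
Step 2: handler() uses nonlocal to reassign size = 14.
Step 3: result = 14

The answer is 14.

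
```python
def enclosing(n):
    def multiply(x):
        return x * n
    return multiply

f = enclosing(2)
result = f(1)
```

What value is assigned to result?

Step 1: enclosing(2) returns multiply closure with n = 2.
Step 2: f(1) computes 1 * 2 = 2.
Step 3: result = 2

The answer is 2.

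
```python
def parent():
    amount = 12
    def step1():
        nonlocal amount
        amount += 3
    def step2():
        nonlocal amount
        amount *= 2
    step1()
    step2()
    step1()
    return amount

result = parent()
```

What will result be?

Step 1: amount = 12.
Step 2: step1(): amount = 12 + 3 = 15.
Step 3: step2(): amount = 15 * 2 = 30.
Step 4: step1(): amount = 30 + 3 = 33. result = 33

The answer is 33.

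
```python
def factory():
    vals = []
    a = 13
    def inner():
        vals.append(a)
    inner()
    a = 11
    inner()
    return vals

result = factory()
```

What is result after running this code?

Step 1: a = 13. inner() appends current a to vals.
Step 2: First inner(): appends 13. Then a = 11.
Step 3: Second inner(): appends 11 (closure sees updated a). result = [13, 11]

The answer is [13, 11].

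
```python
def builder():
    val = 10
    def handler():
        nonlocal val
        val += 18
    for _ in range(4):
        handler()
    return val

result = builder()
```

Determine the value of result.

Step 1: val = 10.
Step 2: handler() is called 4 times in a loop, each adding 18 via nonlocal.
Step 3: val = 10 + 18 * 4 = 82

The answer is 82.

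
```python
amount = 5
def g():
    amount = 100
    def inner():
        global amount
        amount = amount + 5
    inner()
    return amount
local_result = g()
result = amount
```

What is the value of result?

Step 1: Global amount = 5. g() creates local amount = 100.
Step 2: inner() declares global amount and adds 5: global amount = 5 + 5 = 10.
Step 3: g() returns its local amount = 100 (unaffected by inner).
Step 4: result = global amount = 10

The answer is 10.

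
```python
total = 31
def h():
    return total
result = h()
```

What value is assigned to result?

Step 1: total = 31 is defined in the global scope.
Step 2: h() looks up total. No local total exists, so Python checks the global scope via LEGB rule and finds total = 31.
Step 3: result = 31

The answer is 31.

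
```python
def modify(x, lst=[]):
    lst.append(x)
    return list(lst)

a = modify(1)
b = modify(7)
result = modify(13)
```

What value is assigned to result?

Step 1: Default list is shared. list() creates copies for return values.
Step 2: Internal list grows: [1] -> [1, 7] -> [1, 7, 13].
Step 3: result = [1, 7, 13]

The answer is [1, 7, 13].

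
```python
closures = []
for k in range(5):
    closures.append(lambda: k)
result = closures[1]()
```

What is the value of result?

Step 1: The loop creates 5 lambdas, all referencing the same variable k.
Step 2: After the loop, k = 4 (final value).
Step 3: closures[1]() looks up k at call time and finds 4. This is the late binding gotcha. result = 4

The answer is 4.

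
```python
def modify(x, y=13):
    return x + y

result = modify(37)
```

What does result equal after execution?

Step 1: modify(37) uses default y = 13.
Step 2: Returns 37 + 13 = 50.
Step 3: result = 50

The answer is 50.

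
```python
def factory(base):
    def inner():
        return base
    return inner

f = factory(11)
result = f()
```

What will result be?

Step 1: factory(11) creates closure capturing base = 11.
Step 2: f() returns the captured base = 11.
Step 3: result = 11

The answer is 11.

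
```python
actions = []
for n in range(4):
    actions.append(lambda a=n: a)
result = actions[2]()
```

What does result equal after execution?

Step 1: Default argument a=n captures n's value at each iteration.
Step 2: actions[2] captured a = 2 when n was 2.
Step 3: result = 2

The answer is 2.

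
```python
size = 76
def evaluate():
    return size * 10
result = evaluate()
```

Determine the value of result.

Step 1: size = 76 is defined globally.
Step 2: evaluate() looks up size from global scope = 76, then computes 76 * 10 = 760.
Step 3: result = 760

The answer is 760.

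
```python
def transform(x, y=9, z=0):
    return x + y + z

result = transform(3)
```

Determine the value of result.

Step 1: transform(3) uses defaults y = 9, z = 0.
Step 2: Returns 3 + 9 + 0 = 12.
Step 3: result = 12

The answer is 12.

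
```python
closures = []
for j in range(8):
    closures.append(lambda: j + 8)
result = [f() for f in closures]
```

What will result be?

Step 1: All lambdas capture j by reference. After the loop, j = 7.
Step 2: Each call returns 7 + 8 = 15.
Step 3: result = [15, 15, 15, 15, 15, 15, 15, 15]

The answer is [15, 15, 15, 15, 15, 15, 15, 15].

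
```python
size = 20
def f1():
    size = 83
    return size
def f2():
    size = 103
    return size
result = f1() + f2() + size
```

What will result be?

Step 1: Each function shadows global size with its own local.
Step 2: f1() returns 83, f2() returns 103.
Step 3: Global size = 20 is unchanged. result = 83 + 103 + 20 = 206

The answer is 206.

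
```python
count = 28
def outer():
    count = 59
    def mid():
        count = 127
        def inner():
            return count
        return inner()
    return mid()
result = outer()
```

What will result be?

Step 1: Three levels of shadowing: global 28, outer 59, mid 127.
Step 2: inner() finds count = 127 in enclosing mid() scope.
Step 3: result = 127

The answer is 127.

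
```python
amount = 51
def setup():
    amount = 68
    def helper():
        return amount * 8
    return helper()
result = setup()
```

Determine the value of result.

Step 1: setup() shadows global amount with amount = 68.
Step 2: helper() finds amount = 68 in enclosing scope, computes 68 * 8 = 544.
Step 3: result = 544

The answer is 544.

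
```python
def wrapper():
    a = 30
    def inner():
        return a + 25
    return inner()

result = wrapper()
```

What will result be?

Step 1: wrapper() defines a = 30.
Step 2: inner() reads a = 30 from enclosing scope, returns 30 + 25 = 55.
Step 3: result = 55

The answer is 55.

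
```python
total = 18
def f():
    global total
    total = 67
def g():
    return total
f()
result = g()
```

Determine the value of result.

Step 1: total = 18.
Step 2: f() sets global total = 67.
Step 3: g() reads global total = 67. result = 67

The answer is 67.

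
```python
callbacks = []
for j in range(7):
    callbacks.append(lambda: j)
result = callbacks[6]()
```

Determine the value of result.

Step 1: The loop creates 7 lambdas, all referencing the same variable j.
Step 2: After the loop, j = 6 (final value).
Step 3: callbacks[6]() looks up j at call time and finds 6. This is the late binding gotcha. result = 6

The answer is 6.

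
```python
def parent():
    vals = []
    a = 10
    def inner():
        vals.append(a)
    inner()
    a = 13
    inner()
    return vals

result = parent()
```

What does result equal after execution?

Step 1: a = 10. inner() appends current a to vals.
Step 2: First inner(): appends 10. Then a = 13.
Step 3: Second inner(): appends 13 (closure sees updated a). result = [10, 13]

The answer is [10, 13].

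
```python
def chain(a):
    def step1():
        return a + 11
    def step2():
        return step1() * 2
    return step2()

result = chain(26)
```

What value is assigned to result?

Step 1: chain(26) captures a = 26.
Step 2: step2() calls step1() which returns 26 + 11 = 37.
Step 3: step2() returns 37 * 2 = 74

The answer is 74.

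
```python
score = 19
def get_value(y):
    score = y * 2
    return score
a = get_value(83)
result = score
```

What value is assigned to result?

Step 1: Global score = 19.
Step 2: get_value(83) creates local score = 83 * 2 = 166.
Step 3: Global score unchanged because no global keyword. result = 19

The answer is 19.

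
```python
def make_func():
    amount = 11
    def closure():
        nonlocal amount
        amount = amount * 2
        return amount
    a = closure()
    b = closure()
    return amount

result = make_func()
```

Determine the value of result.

Step 1: amount starts at 11.
Step 2: First closure(): amount = 11 * 2 = 22.
Step 3: Second closure(): amount = 22 * 2 = 44.
Step 4: result = 44

The answer is 44.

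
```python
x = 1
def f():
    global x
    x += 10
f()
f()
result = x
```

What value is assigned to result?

Step 1: x = 1.
Step 2: First f(): x = 1 + 10 = 11.
Step 3: Second f(): x = 11 + 10 = 21. result = 21

The answer is 21.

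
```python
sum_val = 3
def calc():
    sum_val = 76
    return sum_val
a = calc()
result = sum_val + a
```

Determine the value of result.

Step 1: Global sum_val = 3. calc() returns local sum_val = 76.
Step 2: a = 76. Global sum_val still = 3.
Step 3: result = 3 + 76 = 79

The answer is 79.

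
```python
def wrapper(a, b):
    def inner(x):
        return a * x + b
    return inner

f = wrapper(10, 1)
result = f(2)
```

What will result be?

Step 1: wrapper(10, 1) captures a = 10, b = 1.
Step 2: f(2) computes 10 * 2 + 1 = 21.
Step 3: result = 21

The answer is 21.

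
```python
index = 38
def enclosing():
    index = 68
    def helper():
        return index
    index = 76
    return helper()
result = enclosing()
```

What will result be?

Step 1: enclosing() sets index = 68, then later index = 76.
Step 2: helper() is called after index is reassigned to 76. Closures capture variables by reference, not by value.
Step 3: result = 76

The answer is 76.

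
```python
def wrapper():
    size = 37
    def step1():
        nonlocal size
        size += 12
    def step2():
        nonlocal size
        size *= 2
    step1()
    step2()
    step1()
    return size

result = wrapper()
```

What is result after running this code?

Step 1: size = 37.
Step 2: step1(): size = 37 + 12 = 49.
Step 3: step2(): size = 49 * 2 = 98.
Step 4: step1(): size = 98 + 12 = 110. result = 110

The answer is 110.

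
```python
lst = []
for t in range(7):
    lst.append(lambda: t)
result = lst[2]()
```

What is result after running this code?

Step 1: The loop creates 7 lambdas, all referencing the same variable t.
Step 2: After the loop, t = 6 (final value).
Step 3: lst[2]() looks up t at call time and finds 6. This is the late binding gotcha. result = 6

The answer is 6.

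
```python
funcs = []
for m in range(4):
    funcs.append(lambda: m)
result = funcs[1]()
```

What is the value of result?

Step 1: The loop creates 4 lambdas, all referencing the same variable m.
Step 2: After the loop, m = 3 (final value).
Step 3: funcs[1]() looks up m at call time and finds 3. This is the late binding gotcha. result = 3

The answer is 3.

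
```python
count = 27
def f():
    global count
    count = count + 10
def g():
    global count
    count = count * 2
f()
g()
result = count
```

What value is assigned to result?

Step 1: count = 27.
Step 2: f() adds 10: count = 27 + 10 = 37.
Step 3: g() doubles: count = 37 * 2 = 74.
Step 4: result = 74

The answer is 74.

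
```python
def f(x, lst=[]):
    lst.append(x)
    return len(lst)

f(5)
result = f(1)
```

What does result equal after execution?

Step 1: Mutable default list persists between calls.
Step 2: First call: lst = [5], len = 1. Second call: lst = [5, 1], len = 2.
Step 3: result = 2

The answer is 2.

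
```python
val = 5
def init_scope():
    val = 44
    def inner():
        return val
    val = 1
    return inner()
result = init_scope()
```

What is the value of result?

Step 1: init_scope() sets val = 44, then later val = 1.
Step 2: inner() is called after val is reassigned to 1. Closures capture variables by reference, not by value.
Step 3: result = 1

The answer is 1.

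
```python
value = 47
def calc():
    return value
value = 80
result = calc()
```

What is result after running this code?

Step 1: value is first set to 47, then reassigned to 80.
Step 2: calc() is called after the reassignment, so it looks up the current global value = 80.
Step 3: result = 80

The answer is 80.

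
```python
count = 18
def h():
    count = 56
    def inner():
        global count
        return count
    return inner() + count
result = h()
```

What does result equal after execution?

Step 1: Global count = 18. h() shadows with local count = 56.
Step 2: inner() uses global keyword, so inner() returns global count = 18.
Step 3: h() returns 18 + 56 = 74

The answer is 74.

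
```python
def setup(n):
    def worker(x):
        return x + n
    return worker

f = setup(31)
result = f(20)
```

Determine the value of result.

Step 1: setup(31) creates a closure that captures n = 31.
Step 2: f(20) calls the closure with x = 20, returning 20 + 31 = 51.
Step 3: result = 51

The answer is 51.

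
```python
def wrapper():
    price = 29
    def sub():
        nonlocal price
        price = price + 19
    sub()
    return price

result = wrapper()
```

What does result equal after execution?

Step 1: wrapper() sets price = 29.
Step 2: sub() uses nonlocal to modify price in wrapper's scope: price = 29 + 19 = 48.
Step 3: wrapper() returns the modified price = 48

The answer is 48.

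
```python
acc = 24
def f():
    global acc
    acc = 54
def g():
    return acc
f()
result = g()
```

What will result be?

Step 1: acc = 24.
Step 2: f() sets global acc = 54.
Step 3: g() reads global acc = 54. result = 54

The answer is 54.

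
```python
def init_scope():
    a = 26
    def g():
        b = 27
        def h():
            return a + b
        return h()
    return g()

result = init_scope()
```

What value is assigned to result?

Step 1: init_scope() defines a = 26. g() defines b = 27.
Step 2: h() accesses both from enclosing scopes: a = 26, b = 27.
Step 3: result = 26 + 27 = 53

The answer is 53.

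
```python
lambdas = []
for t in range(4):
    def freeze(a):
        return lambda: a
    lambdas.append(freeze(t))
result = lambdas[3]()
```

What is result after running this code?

Step 1: freeze(t) creates a new scope capturing a = t at call time.
Step 2: lambdas[3] = freeze(3), so its lambda captures a = 3.
Step 3: result = 3 (closure factory fixes late binding)

The answer is 3.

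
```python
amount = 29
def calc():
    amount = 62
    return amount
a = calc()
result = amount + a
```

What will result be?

Step 1: Global amount = 29. calc() returns local amount = 62.
Step 2: a = 62. Global amount still = 29.
Step 3: result = 29 + 62 = 91

The answer is 91.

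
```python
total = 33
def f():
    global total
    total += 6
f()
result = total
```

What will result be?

Step 1: total = 33 globally.
Step 2: f() modifies global total: total += 6 = 39.
Step 3: result = 39

The answer is 39.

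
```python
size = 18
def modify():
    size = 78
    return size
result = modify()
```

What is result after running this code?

Step 1: Global size = 18.
Step 2: modify() creates local size = 78, shadowing the global.
Step 3: Returns local size = 78. result = 78

The answer is 78.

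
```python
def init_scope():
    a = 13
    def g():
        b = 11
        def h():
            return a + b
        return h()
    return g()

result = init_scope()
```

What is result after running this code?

Step 1: init_scope() defines a = 13. g() defines b = 11.
Step 2: h() accesses both from enclosing scopes: a = 13, b = 11.
Step 3: result = 13 + 11 = 24

The answer is 24.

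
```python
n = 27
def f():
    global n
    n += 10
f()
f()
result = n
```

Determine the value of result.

Step 1: n = 27.
Step 2: First f(): n = 27 + 10 = 37.
Step 3: Second f(): n = 37 + 10 = 47. result = 47

The answer is 47.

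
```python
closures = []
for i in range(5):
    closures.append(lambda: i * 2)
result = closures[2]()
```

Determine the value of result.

Step 1: All lambdas reference the same variable i (late binding).
Step 2: After the loop, i = 4. Every lambda returns i * 2.
Step 3: closures[2]() = 4 * 2 = 8

The answer is 8.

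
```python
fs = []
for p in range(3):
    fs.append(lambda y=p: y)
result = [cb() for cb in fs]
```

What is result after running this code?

Step 1: Default arg y=p captures p at each iteration.
Step 2: Each lambda has its own default: 0, 1, ..., 2.
Step 3: result = [0, 1, 2]

The answer is [0, 1, 2].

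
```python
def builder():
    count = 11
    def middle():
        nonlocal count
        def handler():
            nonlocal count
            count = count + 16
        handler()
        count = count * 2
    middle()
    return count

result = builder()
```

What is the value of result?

Step 1: count = 11.
Step 2: handler() adds 16: count = 11 + 16 = 27.
Step 3: middle() doubles: count = 27 * 2 = 54.
Step 4: result = 54

The answer is 54.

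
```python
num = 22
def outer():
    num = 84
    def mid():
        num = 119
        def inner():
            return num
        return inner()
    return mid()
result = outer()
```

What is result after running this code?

Step 1: Three levels of shadowing: global 22, outer 84, mid 119.
Step 2: inner() finds num = 119 in enclosing mid() scope.
Step 3: result = 119

The answer is 119.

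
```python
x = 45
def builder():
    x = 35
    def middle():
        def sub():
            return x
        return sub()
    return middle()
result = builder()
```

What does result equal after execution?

Step 1: builder() defines x = 35. middle() and sub() have no local x.
Step 2: sub() checks local (none), enclosing middle() (none), enclosing builder() and finds x = 35.
Step 3: result = 35

The answer is 35.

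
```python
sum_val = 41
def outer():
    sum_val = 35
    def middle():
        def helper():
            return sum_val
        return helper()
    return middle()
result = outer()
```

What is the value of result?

Step 1: outer() defines sum_val = 35. middle() and helper() have no local sum_val.
Step 2: helper() checks local (none), enclosing middle() (none), enclosing outer() and finds sum_val = 35.
Step 3: result = 35

The answer is 35.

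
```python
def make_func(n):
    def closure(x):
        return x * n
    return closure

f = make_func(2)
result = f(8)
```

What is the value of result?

Step 1: make_func(2) creates a closure capturing n = 2.
Step 2: f(8) computes 8 * 2 = 16.
Step 3: result = 16

The answer is 16.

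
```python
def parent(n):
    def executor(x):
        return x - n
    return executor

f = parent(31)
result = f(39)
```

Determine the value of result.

Step 1: parent(31) creates a closure capturing n = 31.
Step 2: f(39) computes 39 - 31 = 8.
Step 3: result = 8

The answer is 8.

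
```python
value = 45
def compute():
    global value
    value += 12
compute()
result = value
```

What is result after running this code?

Step 1: value = 45 globally.
Step 2: compute() modifies global value: value += 12 = 57.
Step 3: result = 57

The answer is 57.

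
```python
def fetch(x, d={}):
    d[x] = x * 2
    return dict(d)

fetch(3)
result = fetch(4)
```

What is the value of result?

Step 1: Mutable default dict is shared across calls.
Step 2: First call adds 3: 6. Second call adds 4: 8.
Step 3: result = {3: 6, 4: 8}

The answer is {3: 6, 4: 8}.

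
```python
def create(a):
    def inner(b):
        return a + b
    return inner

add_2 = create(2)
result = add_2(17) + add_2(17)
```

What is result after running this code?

Step 1: add_2 captures a = 2.
Step 2: add_2(17) = 2 + 17 = 19, called twice.
Step 3: result = 19 + 19 = 38

The answer is 38.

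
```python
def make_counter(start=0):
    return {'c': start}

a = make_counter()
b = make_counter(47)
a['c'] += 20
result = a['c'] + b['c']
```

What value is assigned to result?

Step 1: make_counter() returns a new dict each call (immutable default 0).
Step 2: a = {'c': 0}, b = {'c': 47}.
Step 3: a['c'] += 20 = 20. result = 20 + 47 = 67

The answer is 67.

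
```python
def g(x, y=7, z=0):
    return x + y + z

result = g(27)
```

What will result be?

Step 1: g(27) uses defaults y = 7, z = 0.
Step 2: Returns 27 + 7 + 0 = 34.
Step 3: result = 34

The answer is 34.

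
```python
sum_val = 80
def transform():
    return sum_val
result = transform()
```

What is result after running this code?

Step 1: sum_val = 80 is defined in the global scope.
Step 2: transform() looks up sum_val. No local sum_val exists, so Python checks the global scope via LEGB rule and finds sum_val = 80.
Step 3: result = 80

The answer is 80.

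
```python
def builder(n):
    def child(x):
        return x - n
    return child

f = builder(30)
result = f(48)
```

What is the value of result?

Step 1: builder(30) creates a closure capturing n = 30.
Step 2: f(48) computes 48 - 30 = 18.
Step 3: result = 18

The answer is 18.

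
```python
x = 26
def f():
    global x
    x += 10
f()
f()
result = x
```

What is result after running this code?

Step 1: x = 26.
Step 2: First f(): x = 26 + 10 = 36.
Step 3: Second f(): x = 36 + 10 = 46. result = 46

The answer is 46.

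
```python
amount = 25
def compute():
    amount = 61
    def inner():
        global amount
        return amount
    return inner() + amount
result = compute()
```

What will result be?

Step 1: Global amount = 25. compute() shadows with local amount = 61.
Step 2: inner() uses global keyword, so inner() returns global amount = 25.
Step 3: compute() returns 25 + 61 = 86

The answer is 86.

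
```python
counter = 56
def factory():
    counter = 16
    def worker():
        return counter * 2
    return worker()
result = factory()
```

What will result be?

Step 1: factory() shadows global counter with counter = 16.
Step 2: worker() finds counter = 16 in enclosing scope, computes 16 * 2 = 32.
Step 3: result = 32

The answer is 32.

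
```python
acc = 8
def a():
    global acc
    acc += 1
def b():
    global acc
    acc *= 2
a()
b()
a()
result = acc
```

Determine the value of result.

Step 1: acc = 8.
Step 2: a(): acc = 8 + 1 = 9.
Step 3: b(): acc = 9 * 2 = 18.
Step 4: a(): acc = 18 + 1 = 19

The answer is 19.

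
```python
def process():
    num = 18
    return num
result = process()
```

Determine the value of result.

Step 1: process() defines num = 18 in its local scope.
Step 2: return num finds the local variable num = 18.
Step 3: result = 18

The answer is 18.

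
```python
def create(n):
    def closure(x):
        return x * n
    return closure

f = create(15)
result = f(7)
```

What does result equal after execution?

Step 1: create(15) creates a closure capturing n = 15.
Step 2: f(7) computes 7 * 15 = 105.
Step 3: result = 105

The answer is 105.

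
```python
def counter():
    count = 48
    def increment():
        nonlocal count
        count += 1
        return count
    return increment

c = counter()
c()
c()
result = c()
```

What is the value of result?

Step 1: counter() creates closure with count = 48.
Step 2: Each c() call increments count via nonlocal. After 3 calls: 48 + 3 = 51.
Step 3: result = 51

The answer is 51.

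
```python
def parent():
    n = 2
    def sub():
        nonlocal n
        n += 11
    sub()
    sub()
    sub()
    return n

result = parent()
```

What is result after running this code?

Step 1: n starts at 2.
Step 2: sub() is called 3 times, each adding 11.
Step 3: n = 2 + 11 * 3 = 35

The answer is 35.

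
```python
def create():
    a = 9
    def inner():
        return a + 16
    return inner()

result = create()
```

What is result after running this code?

Step 1: create() defines a = 9.
Step 2: inner() reads a = 9 from enclosing scope, returns 9 + 16 = 25.
Step 3: result = 25

The answer is 25.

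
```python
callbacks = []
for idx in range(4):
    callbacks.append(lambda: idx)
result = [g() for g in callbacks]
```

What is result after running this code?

Step 1: All 4 lambdas share the same variable idx.
Step 2: After the loop, idx = 3.
Step 3: Each call returns 3. result = [3, 3, 3, 3]

The answer is [3, 3, 3, 3].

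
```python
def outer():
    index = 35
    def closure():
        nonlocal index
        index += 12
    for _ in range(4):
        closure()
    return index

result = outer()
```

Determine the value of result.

Step 1: index = 35.
Step 2: closure() is called 4 times in a loop, each adding 12 via nonlocal.
Step 3: index = 35 + 12 * 4 = 83

The answer is 83.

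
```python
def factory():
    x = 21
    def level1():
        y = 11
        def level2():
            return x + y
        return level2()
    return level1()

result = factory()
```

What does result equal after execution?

Step 1: x = 21 in factory. y = 11 in level1.
Step 2: level2() reads x = 21 and y = 11 from enclosing scopes.
Step 3: result = 21 + 11 = 32

The answer is 32.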